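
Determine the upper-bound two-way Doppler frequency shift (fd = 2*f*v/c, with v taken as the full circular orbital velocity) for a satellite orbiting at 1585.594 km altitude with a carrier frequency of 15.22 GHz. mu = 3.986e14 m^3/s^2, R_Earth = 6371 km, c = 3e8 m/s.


r = 7.956594e+06 m
v = sqrt(mu/r) = 7077.9102 m/s (worst-case radial velocity)
f = 15.22 GHz = 1.522e+10 Hz
fd = 2*f*v/c = 2*1.522e+10*7077.9102/3.0e+08
fd = 718171.9548 Hz

718171.9548 Hz


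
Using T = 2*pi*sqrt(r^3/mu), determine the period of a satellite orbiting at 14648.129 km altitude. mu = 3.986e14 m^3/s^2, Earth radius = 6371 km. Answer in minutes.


r = 21019.1290 km = 2.1019129e+07 m
T = 2*pi*sqrt(r^3/mu) = 2*pi*sqrt(9.2863307e+21 / 3.986e14)
T = 30327.2684 s = 505.4545 min

505.4545 minutes


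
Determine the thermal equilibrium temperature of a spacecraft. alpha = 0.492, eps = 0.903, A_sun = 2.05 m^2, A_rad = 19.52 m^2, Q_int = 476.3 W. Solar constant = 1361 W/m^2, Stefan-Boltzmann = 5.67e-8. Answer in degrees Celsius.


Numerator = alpha*S*A_sun + Q_int = 0.492*1361*2.05 + 476.3 = 1849.0046 W
Denominator = eps*sigma*A_rad = 0.903*5.67e-8*19.52 = 9.9942595e-07 W/K^4
T^4 = 1.8500666e+09 K^4
T = 207.3943 K = -65.7557 C

-65.7557 degrees Celsius


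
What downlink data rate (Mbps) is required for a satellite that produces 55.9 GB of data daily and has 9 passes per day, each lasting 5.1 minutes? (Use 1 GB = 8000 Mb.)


total contact time = 9 * 5.1 * 60 = 2754.0000 s
data = 55.9 GB = 447200.0000 Mb
rate = 447200.0000 / 2754.0000 = 162.3820 Mbps

162.3820 Mbps


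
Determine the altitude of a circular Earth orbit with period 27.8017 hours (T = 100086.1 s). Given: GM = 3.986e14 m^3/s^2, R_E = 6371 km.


T = 100086.1 s
r = (mu*T^2/(4*pi^2))^(1/3) = (3.986e14 * 100086.1^2 / (4*pi^2))^(1/3)
r = 4.6591679e+07 m = 46591.6793 km
alt = r - R_E = 46591.6793 - 6371 = 40220.6793 km

40220.6793 km


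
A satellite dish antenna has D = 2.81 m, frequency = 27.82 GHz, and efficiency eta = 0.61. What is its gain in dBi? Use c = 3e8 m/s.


lambda = c/f = 3e8 / 2.782e+10 = 0.01078361 m
G = eta*(pi*D/lambda)^2 = 0.61*(pi*2.81/0.01078361)^2
G = 408802.8945 (linear)
G = 10*log10(408802.8945) = 56.1151 dBi

56.1151 dBi


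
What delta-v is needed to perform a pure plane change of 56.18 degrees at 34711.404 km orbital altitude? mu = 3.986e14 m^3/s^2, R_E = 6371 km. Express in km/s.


r = 41082.4040 km = 4.1082404e+07 m
V = sqrt(mu/r) = 3114.8757 m/s
di = 56.18 deg = 0.980526 rad
dV = 2*V*sin(di/2) = 2*3114.8757*sin(0.490263)
dV = 2933.3278 m/s = 2.9333 km/s

2.9333 km/s


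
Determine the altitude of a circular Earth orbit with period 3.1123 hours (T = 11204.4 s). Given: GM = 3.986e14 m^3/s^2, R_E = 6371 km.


T = 11204.4 s
r = (mu*T^2/(4*pi^2))^(1/3) = (3.986e14 * 11204.4^2 / (4*pi^2))^(1/3)
r = 1.0822267e+07 m = 10822.2673 km
alt = r - R_E = 10822.2673 - 6371 = 4451.2673 km

4451.2673 km


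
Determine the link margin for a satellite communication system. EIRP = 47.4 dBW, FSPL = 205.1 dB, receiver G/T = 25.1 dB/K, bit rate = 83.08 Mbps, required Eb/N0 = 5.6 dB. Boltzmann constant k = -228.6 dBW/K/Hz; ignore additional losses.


C/N0 = EIRP - FSPL + G/T - k = 47.4 - 205.1 + 25.1 - (-228.6)
C/N0 = 96.0000 dB-Hz
R_b = 83.08 Mbps = 8.308e+07 bps -> 10*log10(R_b) = 79.1950 dB-Hz
Eb/N0 = C/N0 - 10*log10(R_b) = 96.0000 - 79.1950 = 16.8050 dB
Margin = Eb/N0 - Eb/N0_req = 16.8050 - 5.6 = 11.2050 dB (link closes)

11.2050 dB


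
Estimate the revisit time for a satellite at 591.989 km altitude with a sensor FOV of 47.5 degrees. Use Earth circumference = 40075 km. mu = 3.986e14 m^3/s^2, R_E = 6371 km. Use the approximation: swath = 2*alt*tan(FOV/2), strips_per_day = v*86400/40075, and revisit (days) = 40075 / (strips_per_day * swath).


swath = 2*591.989*tan(0.4145157) = 520.9628 km
v = sqrt(mu/r) = 7566.0776 m/s = 7.5661 km/s
strips/day = v*86400/40075 = 7.5661*86400/40075 = 16.3121
coverage/day = strips * swath = 16.3121 * 520.9628 = 8498.0192 km
revisit = 40075 / 8498.0192 = 4.7158 days

4.7158 days


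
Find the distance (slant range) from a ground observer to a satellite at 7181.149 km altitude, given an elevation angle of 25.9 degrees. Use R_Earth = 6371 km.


h = 7181.149 km, el = 25.9 deg
d = -R_E*sin(el) + sqrt((R_E*sin(el))^2 + 2*R_E*h + h^2)
d = -6371.0000*sin(0.4520403) + sqrt((6371.0000*0.4368018)^2 + 2*6371.0000*7181.149 + 7181.149^2)
d = 9497.8294 km

9497.8294 km


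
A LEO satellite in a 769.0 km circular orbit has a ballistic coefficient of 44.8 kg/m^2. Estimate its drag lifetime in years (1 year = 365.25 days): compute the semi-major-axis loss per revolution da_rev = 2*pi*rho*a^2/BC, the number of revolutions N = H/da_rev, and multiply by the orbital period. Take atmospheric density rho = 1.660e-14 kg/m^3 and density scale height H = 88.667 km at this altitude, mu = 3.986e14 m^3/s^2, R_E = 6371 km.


a = R_E + alt = 7140.0000 km = 7.14e+06 m
da_rev = 2*pi*rho*a^2/BC = 2*pi*1.660e-14*(7.14e+06)^2/44.8 = 0.118687878 m per revolution
N = H/da_rev = 88667.0000 m / 0.118687878 m = 747060.2841 revolutions
P = 2*pi*sqrt(a^3/mu) = 6004.2468 s
lifetime = N*P = 747060.2841 * 6004.2468 = 4.4855344e+09 s = 51915.9069 days
years = 51915.9069 / 365.25 = 142.1380 years

142.1380 years


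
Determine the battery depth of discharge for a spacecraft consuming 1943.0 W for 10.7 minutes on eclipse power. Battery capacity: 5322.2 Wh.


E_used = P * t / 60 = 1943.0 * 10.7 / 60 = 346.5017 Wh
DOD = E_used / E_total * 100 = 346.5017 / 5322.2 * 100
DOD = 6.5105 %

6.5105 %


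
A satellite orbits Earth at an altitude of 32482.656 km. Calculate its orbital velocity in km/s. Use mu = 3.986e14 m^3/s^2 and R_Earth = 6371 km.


r = R_E + alt = 6371.0 + 32482.656 = 38853.6560 km = 3.8853656e+07 m
v = sqrt(mu/r) = sqrt(3.986e14 / 3.8853656e+07) = 3202.9688 m/s = 3.2030 km/s

3.2030 km/s


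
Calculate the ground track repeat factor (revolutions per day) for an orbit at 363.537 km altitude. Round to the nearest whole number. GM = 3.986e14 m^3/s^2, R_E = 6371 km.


r = 6.734537e+06 m
T = 2*pi*sqrt(r^3/mu) = 5500.1285 s = 91.6688 min
revs/day = 1440 / 91.6688 = 15.7087
Rounded: 16 revolutions per day

16 revolutions per day


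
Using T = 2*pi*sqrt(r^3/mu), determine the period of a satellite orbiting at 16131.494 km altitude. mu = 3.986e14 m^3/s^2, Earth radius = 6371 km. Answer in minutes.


r = 22502.4940 km = 2.2502494e+07 m
T = 2*pi*sqrt(r^3/mu) = 2*pi*sqrt(1.1394413e+22 / 3.986e14)
T = 33593.6508 s = 559.8942 min

559.8942 minutes


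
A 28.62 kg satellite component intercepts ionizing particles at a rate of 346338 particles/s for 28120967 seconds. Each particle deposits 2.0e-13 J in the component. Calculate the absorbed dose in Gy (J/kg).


Total energy deposited = rate * time * E_per
  = 346338 * 28120967 * 2.0e-13 = 1.9479 J
Dose = E_total / mass = 1.9479 / 28.62
Dose = 0.06805981 Gy

0.0681 Gy


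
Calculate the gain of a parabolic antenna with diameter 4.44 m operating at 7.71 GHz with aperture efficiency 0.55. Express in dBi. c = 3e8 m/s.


lambda = c/f = 3e8 / 7.71e+09 = 0.03891051 m
G = eta*(pi*D/lambda)^2 = 0.55*(pi*4.44/0.03891051)^2
G = 70679.6877 (linear)
G = 10*log10(70679.6877) = 48.4929 dBi

48.4929 dBi


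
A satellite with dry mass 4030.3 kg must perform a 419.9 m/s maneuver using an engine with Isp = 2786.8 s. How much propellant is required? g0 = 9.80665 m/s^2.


ve = Isp * g0 = 2786.8 * 9.80665 = 27329.172220 m/s
mass ratio = exp(dv/ve) = exp(419.9/27329.172220) = 1.01548318
m_prop = m_dry * (mr - 1) = 4030.3 * (1.01548318 - 1)
m_prop = 62.4018 kg

62.4018 kg


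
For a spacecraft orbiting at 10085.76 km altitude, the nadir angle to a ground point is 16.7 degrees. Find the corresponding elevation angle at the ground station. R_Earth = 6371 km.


r = R_E + alt = 16456.7600 km
Law of sines in the satellite / Earth-center / ground-point triangle:
  sin(nadir)/R_E = sin(90 + el)/r  =>  cos(el) = (r/R_E)*sin(nadir)
cos(el) = (16456.7600 / 6371.0000) * sin(16.7 deg) = 0.7422733
el = arccos(0.7422733) = 42.0746 deg
(Earth-central angle = 90 - nadir - el = 31.2254 deg)

42.0746 degrees


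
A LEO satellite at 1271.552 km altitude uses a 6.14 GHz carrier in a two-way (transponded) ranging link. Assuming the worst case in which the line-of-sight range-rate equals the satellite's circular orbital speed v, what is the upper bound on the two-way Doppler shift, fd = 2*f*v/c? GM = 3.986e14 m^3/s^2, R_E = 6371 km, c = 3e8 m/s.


r = 7.642552e+06 m
v = sqrt(mu/r) = 7221.8663 m/s (worst-case radial velocity)
f = 6.14 GHz = 6.14e+09 Hz
fd = 2*f*v/c = 2*6.14e+09*7221.8663/3.0e+08
fd = 295615.0619 Hz

295615.0619 Hz


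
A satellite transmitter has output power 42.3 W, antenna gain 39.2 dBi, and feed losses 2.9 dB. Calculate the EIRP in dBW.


Pt = 42.3 W = 16.2634 dBW
EIRP = Pt_dBW + Gt - losses = 16.2634 + 39.2 - 2.9 = 52.5634 dBW

52.5634 dBW


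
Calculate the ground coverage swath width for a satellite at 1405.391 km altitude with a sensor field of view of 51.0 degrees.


FOV = 51.0 deg = 0.8901179 rad
swath = 2 * alt * tan(FOV/2) = 2 * 1405.391 * tan(0.445059)
swath = 2 * 1405.391 * 0.4769755
swath = 1340.6742 km

1340.6742 km


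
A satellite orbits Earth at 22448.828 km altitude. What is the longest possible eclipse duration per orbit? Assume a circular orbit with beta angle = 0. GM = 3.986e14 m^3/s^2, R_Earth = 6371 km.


r = 28819.8280 km
T = 811.5159 min
Eclipse fraction = arcsin(R_E/r)/pi = arcsin(6371.0000/28819.8280)/pi
= arcsin(0.2210631)/pi = 0.07095267
Eclipse duration = 0.07095267 * 811.5159 = 57.5792 min

57.5792 minutes


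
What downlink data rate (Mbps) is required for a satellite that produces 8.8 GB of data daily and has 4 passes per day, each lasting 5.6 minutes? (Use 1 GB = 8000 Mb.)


total contact time = 4 * 5.6 * 60 = 1344.0000 s
data = 8.8 GB = 70400.0000 Mb
rate = 70400.0000 / 1344.0000 = 52.3810 Mbps

52.3810 Mbps


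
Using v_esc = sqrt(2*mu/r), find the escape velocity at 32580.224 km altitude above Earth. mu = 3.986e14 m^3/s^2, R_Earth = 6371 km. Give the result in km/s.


r = 6371.0 + 32580.224 = 38951.2240 km = 3.8951224e+07 m
v_esc = sqrt(2*mu/r) = sqrt(2*3.986e14 / 3.8951224e+07)
v_esc = 4524.0051 m/s = 4.5240 km/s

4.5240 km/s


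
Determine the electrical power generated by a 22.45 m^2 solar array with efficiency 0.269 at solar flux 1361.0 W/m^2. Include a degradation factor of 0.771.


P = area * eta * S * degradation
P = 22.45 * 0.269 * 1361.0 * 0.771
P = 6336.9624 W

6336.9624 W


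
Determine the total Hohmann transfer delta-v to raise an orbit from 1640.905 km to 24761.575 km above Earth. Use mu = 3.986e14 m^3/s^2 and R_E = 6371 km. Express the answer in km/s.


r1 = 8011.9050 km = 8.011905e+06 m
r2 = 31132.5750 km = 3.1132575e+07 m
dv1 = sqrt(mu/r1)*(sqrt(2*r2/(r1+r2)) - 1) = 1842.4250 m/s
dv2 = sqrt(mu/r2)*(1 - sqrt(2*r1/(r1+r2))) = 1288.8394 m/s
total dv = |dv1| + |dv2| = 1842.4250 + 1288.8394 = 3131.2644 m/s = 3.1313 km/s

3.1313 km/s


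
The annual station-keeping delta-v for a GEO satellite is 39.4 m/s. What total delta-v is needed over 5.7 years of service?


dV = rate * years = 39.4 * 5.7
dV = 224.5800 m/s

224.5800 m/s


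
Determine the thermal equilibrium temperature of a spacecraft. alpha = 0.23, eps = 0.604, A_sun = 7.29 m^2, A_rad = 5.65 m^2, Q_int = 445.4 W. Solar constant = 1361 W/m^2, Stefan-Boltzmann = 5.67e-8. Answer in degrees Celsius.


Numerator = alpha*S*A_sun + Q_int = 0.23*1361*7.29 + 445.4 = 2727.3887 W
Denominator = eps*sigma*A_rad = 0.604*5.67e-8*5.65 = 1.9349442e-07 W/K^4
T^4 = 1.4095439e+10 K^4
T = 344.5638 K = 71.4138 C

71.4138 degrees Celsius


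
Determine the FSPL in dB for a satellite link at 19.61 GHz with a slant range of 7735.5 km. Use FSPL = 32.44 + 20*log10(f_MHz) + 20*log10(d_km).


f = 19.61 GHz = 19610.0000 MHz
d = 7735.5 km
FSPL = 32.44 + 20*log10(19610.0000) + 20*log10(7735.5)
FSPL = 32.44 + 85.8496 + 77.7698
FSPL = 196.0593 dB

196.0593 dB


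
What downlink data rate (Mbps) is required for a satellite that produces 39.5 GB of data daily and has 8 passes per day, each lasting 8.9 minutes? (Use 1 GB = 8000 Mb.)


total contact time = 8 * 8.9 * 60 = 4272.0000 s
data = 39.5 GB = 316000.0000 Mb
rate = 316000.0000 / 4272.0000 = 73.9700 Mbps

73.9700 Mbps


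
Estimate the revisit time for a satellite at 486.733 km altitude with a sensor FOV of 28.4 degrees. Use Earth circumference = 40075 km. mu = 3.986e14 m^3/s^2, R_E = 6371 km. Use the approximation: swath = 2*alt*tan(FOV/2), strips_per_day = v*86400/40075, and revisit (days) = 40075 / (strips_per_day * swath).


swath = 2*486.733*tan(0.2478368) = 246.3248 km
v = sqrt(mu/r) = 7623.9205 m/s = 7.6239 km/s
strips/day = v*86400/40075 = 7.6239*86400/40075 = 16.4368
coverage/day = strips * swath = 16.4368 * 246.3248 = 4048.8031 km
revisit = 40075 / 4048.8031 = 9.8980 days

9.8980 days


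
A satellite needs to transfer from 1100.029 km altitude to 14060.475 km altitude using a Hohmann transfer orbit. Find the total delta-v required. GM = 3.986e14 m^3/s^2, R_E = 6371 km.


r1 = 7471.0290 km = 7.471029e+06 m
r2 = 20431.4750 km = 2.0431475e+07 m
dv1 = sqrt(mu/r1)*(sqrt(2*r2/(r1+r2)) - 1) = 1535.0808 m/s
dv2 = sqrt(mu/r2)*(1 - sqrt(2*r1/(r1+r2))) = 1184.6813 m/s
total dv = |dv1| + |dv2| = 1535.0808 + 1184.6813 = 2719.7621 m/s = 2.7198 km/s

2.7198 km/s


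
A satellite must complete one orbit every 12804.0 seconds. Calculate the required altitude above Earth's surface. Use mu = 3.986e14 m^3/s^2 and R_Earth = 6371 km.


T = 12804.0 s
r = (mu*T^2/(4*pi^2))^(1/3) = (3.986e14 * 12804.0^2 / (4*pi^2))^(1/3)
r = 1.1829225e+07 m = 11829.2251 km
alt = r - R_E = 11829.2251 - 6371 = 5458.2251 km

5458.2251 km


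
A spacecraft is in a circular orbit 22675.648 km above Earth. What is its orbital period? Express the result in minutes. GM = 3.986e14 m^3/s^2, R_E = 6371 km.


r = 29046.6480 km = 2.9046648e+07 m
T = 2*pi*sqrt(r^3/mu) = 2*pi*sqrt(2.4506882e+22 / 3.986e14)
T = 49266.9020 s = 821.1150 min

821.1150 minutes


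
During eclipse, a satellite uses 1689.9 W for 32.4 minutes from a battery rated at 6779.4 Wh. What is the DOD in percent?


E_used = P * t / 60 = 1689.9 * 32.4 / 60 = 912.5460 Wh
DOD = E_used / E_total * 100 = 912.5460 / 6779.4 * 100
DOD = 13.4606 %

13.4606 %


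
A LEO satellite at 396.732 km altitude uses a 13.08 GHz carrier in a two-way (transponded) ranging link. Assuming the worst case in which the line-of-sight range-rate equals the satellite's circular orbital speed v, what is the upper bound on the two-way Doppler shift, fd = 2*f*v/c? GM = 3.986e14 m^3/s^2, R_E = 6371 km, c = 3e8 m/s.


r = 6.767732e+06 m
v = sqrt(mu/r) = 7674.4466 m/s (worst-case radial velocity)
f = 13.08 GHz = 1.308e+10 Hz
fd = 2*f*v/c = 2*1.308e+10*7674.4466/3.0e+08
fd = 669211.7472 Hz

669211.7472 Hz


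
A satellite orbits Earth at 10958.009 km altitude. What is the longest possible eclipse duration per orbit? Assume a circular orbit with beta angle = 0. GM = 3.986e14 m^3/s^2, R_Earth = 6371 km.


r = 17329.0090 km
T = 378.3734 min
Eclipse fraction = arcsin(R_E/r)/pi = arcsin(6371.0000/17329.0090)/pi
= arcsin(0.3676494)/pi = 0.1198374
Eclipse duration = 0.1198374 * 378.3734 = 45.3433 min

45.3433 minutes


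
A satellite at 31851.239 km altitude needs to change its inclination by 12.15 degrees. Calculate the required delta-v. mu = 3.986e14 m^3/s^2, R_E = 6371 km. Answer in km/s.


r = 38222.2390 km = 3.8222239e+07 m
V = sqrt(mu/r) = 3229.3163 m/s
di = 12.15 deg = 0.2120575 rad
dV = 2*V*sin(di/2) = 2*3229.3163*sin(0.1060288)
dV = 683.5184 m/s = 0.6835184 km/s

0.6835 km/s


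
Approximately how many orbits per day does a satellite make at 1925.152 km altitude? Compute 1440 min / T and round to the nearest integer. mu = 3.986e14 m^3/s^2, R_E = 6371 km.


r = 8.296152e+06 m
T = 2*pi*sqrt(r^3/mu) = 7520.1460 s = 125.3358 min
revs/day = 1440 / 125.3358 = 11.4891
Rounded: 11 revolutions per day

11 revolutions per day


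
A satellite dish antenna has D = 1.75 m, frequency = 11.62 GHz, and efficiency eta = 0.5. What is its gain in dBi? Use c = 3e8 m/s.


lambda = c/f = 3e8 / 1.162e+10 = 0.02581756 m
G = eta*(pi*D/lambda)^2 = 0.5*(pi*1.75/0.02581756)^2
G = 22673.3449 (linear)
G = 10*log10(22673.3449) = 43.5552 dBi

43.5552 dBi


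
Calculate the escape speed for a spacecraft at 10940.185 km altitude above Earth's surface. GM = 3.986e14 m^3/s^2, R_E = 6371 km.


r = 6371.0 + 10940.185 = 17311.1850 km = 1.7311185e+07 m
v_esc = sqrt(2*mu/r) = sqrt(2*3.986e14 / 1.7311185e+07)
v_esc = 6786.0999 m/s = 6.7861 km/s

6.7861 km/s


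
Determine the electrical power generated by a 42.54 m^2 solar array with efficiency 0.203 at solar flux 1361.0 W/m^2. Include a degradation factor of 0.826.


P = area * eta * S * degradation
P = 42.54 * 0.203 * 1361.0 * 0.826
P = 9708.0431 W

9708.0431 W


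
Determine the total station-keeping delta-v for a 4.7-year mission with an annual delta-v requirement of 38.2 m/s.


dV = rate * years = 38.2 * 4.7
dV = 179.5400 m/s

179.5400 m/s


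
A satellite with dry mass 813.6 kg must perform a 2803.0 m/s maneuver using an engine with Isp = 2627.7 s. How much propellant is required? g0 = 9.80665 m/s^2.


ve = Isp * g0 = 2627.7 * 9.80665 = 25768.934205 m/s
mass ratio = exp(dv/ve) = exp(2803.0/25768.934205) = 1.11491078
m_prop = m_dry * (mr - 1) = 813.6 * (1.11491078 - 1)
m_prop = 93.4914 kg

93.4914 kg


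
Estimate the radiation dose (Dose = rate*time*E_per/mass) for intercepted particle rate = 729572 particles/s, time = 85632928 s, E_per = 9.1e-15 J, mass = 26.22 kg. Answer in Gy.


Total energy deposited = rate * time * E_per
  = 729572 * 85632928 * 9.1e-15 = 0.568526 J
Dose = E_total / mass = 0.568526 / 26.22
Dose = 0.02168291 Gy

0.0217 Gy


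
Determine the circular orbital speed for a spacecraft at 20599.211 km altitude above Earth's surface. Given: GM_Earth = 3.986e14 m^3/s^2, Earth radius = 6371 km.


r = R_E + alt = 6371.0 + 20599.211 = 26970.2110 km = 2.6970211e+07 m
v = sqrt(mu/r) = sqrt(3.986e14 / 2.6970211e+07) = 3844.3815 m/s = 3.8444 km/s

3.8444 km/s


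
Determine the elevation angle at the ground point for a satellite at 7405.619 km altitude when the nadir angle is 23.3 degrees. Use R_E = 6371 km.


r = R_E + alt = 13776.6190 km
Law of sines in the satellite / Earth-center / ground-point triangle:
  sin(nadir)/R_E = sin(90 + el)/r  =>  cos(el) = (r/R_E)*sin(nadir)
cos(el) = (13776.6190 / 6371.0000) * sin(23.3 deg) = 0.8553256
el = arccos(0.8553256) = 31.2043 deg
(Earth-central angle = 90 - nadir - el = 35.4957 deg)

31.2043 degrees


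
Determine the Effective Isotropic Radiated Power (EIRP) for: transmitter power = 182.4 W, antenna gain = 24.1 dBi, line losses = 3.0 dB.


Pt = 182.4 W = 22.6102 dBW
EIRP = Pt_dBW + Gt - losses = 22.6102 + 24.1 - 3.0 = 43.7102 dBW

43.7102 dBW


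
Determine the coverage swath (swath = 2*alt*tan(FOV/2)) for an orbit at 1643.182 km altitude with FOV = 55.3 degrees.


FOV = 55.3 deg = 0.9651671 rad
swath = 2 * alt * tan(FOV/2) = 2 * 1643.182 * tan(0.4825835)
swath = 2 * 1643.182 * 0.523899
swath = 1721.7230 km

1721.7230 km


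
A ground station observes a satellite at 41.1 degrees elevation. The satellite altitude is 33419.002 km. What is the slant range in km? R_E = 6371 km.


h = 33419.002 km, el = 41.1 deg
d = -R_E*sin(el) + sqrt((R_E*sin(el))^2 + 2*R_E*h + h^2)
d = -6371.0000*sin(0.7173303) + sqrt((6371.0000*0.6573752)^2 + 2*6371.0000*33419.002 + 33419.002^2)
d = 35311.1676 km

35311.1676 km


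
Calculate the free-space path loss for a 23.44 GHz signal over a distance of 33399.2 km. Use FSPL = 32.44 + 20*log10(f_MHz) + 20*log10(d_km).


f = 23.44 GHz = 23440.0000 MHz
d = 33399.2 km
FSPL = 32.44 + 20*log10(23440.0000) + 20*log10(33399.2)
FSPL = 32.44 + 87.3992 + 90.4747
FSPL = 210.3139 dB

210.3139 dB


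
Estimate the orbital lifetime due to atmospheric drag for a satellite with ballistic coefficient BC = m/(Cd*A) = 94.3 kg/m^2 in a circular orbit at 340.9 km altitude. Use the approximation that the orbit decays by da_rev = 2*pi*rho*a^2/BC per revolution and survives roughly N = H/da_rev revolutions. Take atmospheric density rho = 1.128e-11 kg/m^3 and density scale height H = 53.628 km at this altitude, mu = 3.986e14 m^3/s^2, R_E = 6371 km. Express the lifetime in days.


a = R_E + alt = 6711.9000 km = 6.7119e+06 m
da_rev = 2*pi*rho*a^2/BC = 2*pi*1.128e-11*(6.7119e+06)^2/94.3 = 33.858540 m per revolution
N = H/da_rev = 53628.0000 m / 33.858540 m = 1583.8840 revolutions
P = 2*pi*sqrt(a^3/mu) = 5472.4202 s
lifetime = N*P = 1583.8840 * 5472.4202 = 8.6676788e+06 s = 100.3204 days

100.3204 days


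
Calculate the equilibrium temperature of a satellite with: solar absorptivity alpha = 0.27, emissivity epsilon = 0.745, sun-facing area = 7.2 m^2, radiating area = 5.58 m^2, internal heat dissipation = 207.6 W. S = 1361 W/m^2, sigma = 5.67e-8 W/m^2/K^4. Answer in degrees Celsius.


Numerator = alpha*S*A_sun + Q_int = 0.27*1361*7.2 + 207.6 = 2853.3840 W
Denominator = eps*sigma*A_rad = 0.745*5.67e-8*5.58 = 2.3570757e-07 W/K^4
T^4 = 1.210561e+10 K^4
T = 331.7009 K = 58.5509 C

58.5509 degrees Celsius


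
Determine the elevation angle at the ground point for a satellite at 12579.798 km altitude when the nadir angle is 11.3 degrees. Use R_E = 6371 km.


r = R_E + alt = 18950.7980 km
Law of sines in the satellite / Earth-center / ground-point triangle:
  sin(nadir)/R_E = sin(90 + el)/r  =>  cos(el) = (r/R_E)*sin(nadir)
cos(el) = (18950.7980 / 6371.0000) * sin(11.3 deg) = 0.5828498
el = arccos(0.5828498) = 54.3488 deg
(Earth-central angle = 90 - nadir - el = 24.3512 deg)

54.3488 degrees


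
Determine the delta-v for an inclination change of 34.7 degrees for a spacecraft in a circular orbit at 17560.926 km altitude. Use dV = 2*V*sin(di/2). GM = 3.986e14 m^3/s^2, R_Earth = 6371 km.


r = 23931.9260 km = 2.3931926e+07 m
V = sqrt(mu/r) = 4081.1243 m/s
di = 34.7 deg = 0.6056293 rad
dV = 2*V*sin(di/2) = 2*4081.1243*sin(0.3028146)
dV = 2434.0474 m/s = 2.4340 km/s

2.4340 km/s


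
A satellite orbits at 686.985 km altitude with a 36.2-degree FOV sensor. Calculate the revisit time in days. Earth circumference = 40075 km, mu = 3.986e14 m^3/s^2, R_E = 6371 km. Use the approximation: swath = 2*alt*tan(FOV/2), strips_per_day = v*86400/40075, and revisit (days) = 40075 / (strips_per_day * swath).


swath = 2*686.985*tan(0.3159046) = 449.0826 km
v = sqrt(mu/r) = 7514.9878 m/s = 7.5150 km/s
strips/day = v*86400/40075 = 7.5150*86400/40075 = 16.2020
coverage/day = strips * swath = 16.2020 * 449.0826 = 7276.0343 km
revisit = 40075 / 7276.0343 = 5.5078 days

5.5078 days


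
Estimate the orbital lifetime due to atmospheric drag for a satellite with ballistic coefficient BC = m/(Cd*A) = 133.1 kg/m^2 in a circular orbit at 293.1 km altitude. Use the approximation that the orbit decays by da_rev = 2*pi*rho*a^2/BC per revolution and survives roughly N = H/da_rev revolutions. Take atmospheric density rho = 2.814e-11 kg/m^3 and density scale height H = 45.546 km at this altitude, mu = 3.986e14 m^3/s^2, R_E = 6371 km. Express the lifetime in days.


a = R_E + alt = 6664.1000 km = 6.6641e+06 m
da_rev = 2*pi*rho*a^2/BC = 2*pi*2.814e-11*(6.6641e+06)^2/133.1 = 58.994146 m per revolution
N = H/da_rev = 45546.0000 m / 58.994146 m = 772.0427 revolutions
P = 2*pi*sqrt(a^3/mu) = 5414.0652 s
lifetime = N*P = 772.0427 * 5414.0652 = 4.1798895e+06 s = 48.3784 days

48.3784 days


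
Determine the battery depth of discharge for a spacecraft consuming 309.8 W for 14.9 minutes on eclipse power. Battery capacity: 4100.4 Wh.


E_used = P * t / 60 = 309.8 * 14.9 / 60 = 76.9337 Wh
DOD = E_used / E_total * 100 = 76.9337 / 4100.4 * 100
DOD = 1.8762 %

1.8762 %


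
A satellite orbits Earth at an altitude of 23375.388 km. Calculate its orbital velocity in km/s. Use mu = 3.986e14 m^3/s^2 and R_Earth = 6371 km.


r = R_E + alt = 6371.0 + 23375.388 = 29746.3880 km = 2.9746388e+07 m
v = sqrt(mu/r) = sqrt(3.986e14 / 2.9746388e+07) = 3660.5937 m/s = 3.6606 km/s

3.6606 km/s


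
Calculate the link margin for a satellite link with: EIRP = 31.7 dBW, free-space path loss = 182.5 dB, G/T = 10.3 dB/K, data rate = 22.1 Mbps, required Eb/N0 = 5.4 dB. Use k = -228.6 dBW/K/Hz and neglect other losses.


C/N0 = EIRP - FSPL + G/T - k = 31.7 - 182.5 + 10.3 - (-228.6)
C/N0 = 88.1000 dB-Hz
R_b = 22.1 Mbps = 2.21e+07 bps -> 10*log10(R_b) = 73.4439 dB-Hz
Eb/N0 = C/N0 - 10*log10(R_b) = 88.1000 - 73.4439 = 14.6561 dB
Margin = Eb/N0 - Eb/N0_req = 14.6561 - 5.4 = 9.2561 dB (link closes)

9.2561 dB


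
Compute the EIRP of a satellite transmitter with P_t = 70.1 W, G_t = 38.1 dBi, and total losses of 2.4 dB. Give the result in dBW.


Pt = 70.1 W = 18.4572 dBW
EIRP = Pt_dBW + Gt - losses = 18.4572 + 38.1 - 2.4 = 54.1572 dBW

54.1572 dBW


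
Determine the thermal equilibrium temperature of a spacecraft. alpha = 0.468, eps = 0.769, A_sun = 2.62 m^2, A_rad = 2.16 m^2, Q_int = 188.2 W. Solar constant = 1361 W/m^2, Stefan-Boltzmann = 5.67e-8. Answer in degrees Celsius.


Numerator = alpha*S*A_sun + Q_int = 0.468*1361*2.62 + 188.2 = 1857.0038 W
Denominator = eps*sigma*A_rad = 0.769*5.67e-8*2.16 = 9.4180968e-08 W/K^4
T^4 = 1.9717399e+10 K^4
T = 374.7248 K = 101.5748 C

101.5748 degrees Celsius


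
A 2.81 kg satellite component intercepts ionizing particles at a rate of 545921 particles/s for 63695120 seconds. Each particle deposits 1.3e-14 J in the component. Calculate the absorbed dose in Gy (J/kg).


Total energy deposited = rate * time * E_per
  = 545921 * 63695120 * 1.3e-14 = 0.4520425 J
Dose = E_total / mass = 0.4520425 / 2.81
Dose = 0.1608692 Gy

0.1609 Gy


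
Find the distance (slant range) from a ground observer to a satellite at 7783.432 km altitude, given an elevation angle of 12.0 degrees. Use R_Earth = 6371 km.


h = 7783.432 km, el = 12.0 deg
d = -R_E*sin(el) + sqrt((R_E*sin(el))^2 + 2*R_E*h + h^2)
d = -6371.0000*sin(0.2094395) + sqrt((6371.0000*0.2079117)^2 + 2*6371.0000*7783.432 + 7783.432^2)
d = 11384.1665 km

11384.1665 km


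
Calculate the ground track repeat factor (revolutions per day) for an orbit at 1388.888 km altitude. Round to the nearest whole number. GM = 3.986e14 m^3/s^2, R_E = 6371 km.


r = 7.759888e+06 m
T = 2*pi*sqrt(r^3/mu) = 6802.9049 s = 113.3817 min
revs/day = 1440 / 113.3817 = 12.7005
Rounded: 13 revolutions per day

13 revolutions per day


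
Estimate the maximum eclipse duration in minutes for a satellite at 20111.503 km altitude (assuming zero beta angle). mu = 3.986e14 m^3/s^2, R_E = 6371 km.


r = 26482.5030 km
T = 714.8230 min
Eclipse fraction = arcsin(R_E/r)/pi = arcsin(6371.0000/26482.5030)/pi
= arcsin(0.2405739)/pi = 0.07733565
Eclipse duration = 0.07733565 * 714.8230 = 55.2813 min

55.2813 minutes


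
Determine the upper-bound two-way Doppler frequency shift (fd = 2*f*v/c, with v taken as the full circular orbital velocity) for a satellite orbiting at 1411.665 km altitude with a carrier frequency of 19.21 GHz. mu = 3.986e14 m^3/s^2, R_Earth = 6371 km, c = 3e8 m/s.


r = 7.782665e+06 m
v = sqrt(mu/r) = 7156.5627 m/s (worst-case radial velocity)
f = 19.21 GHz = 1.921e+10 Hz
fd = 2*f*v/c = 2*1.921e+10*7156.5627/3.0e+08
fd = 916517.1259 Hz

916517.1259 Hz


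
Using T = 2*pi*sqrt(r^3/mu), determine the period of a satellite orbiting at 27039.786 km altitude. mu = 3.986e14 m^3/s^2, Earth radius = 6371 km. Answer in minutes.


r = 33410.7860 km = 3.3410786e+07 m
T = 2*pi*sqrt(r^3/mu) = 2*pi*sqrt(3.7295813e+22 / 3.986e14)
T = 60777.2800 s = 1012.9547 min

1012.9547 minutes


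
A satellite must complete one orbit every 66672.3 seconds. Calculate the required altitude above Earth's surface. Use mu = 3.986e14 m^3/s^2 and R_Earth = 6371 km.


T = 66672.3 s
r = (mu*T^2/(4*pi^2))^(1/3) = (3.986e14 * 66672.3^2 / (4*pi^2))^(1/3)
r = 3.5537713e+07 m = 35537.7131 km
alt = r - R_E = 35537.7131 - 6371 = 29166.7131 km

29166.7131 km


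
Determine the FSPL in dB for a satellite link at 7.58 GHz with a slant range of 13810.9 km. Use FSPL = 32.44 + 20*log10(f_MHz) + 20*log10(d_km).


f = 7.58 GHz = 7580.0000 MHz
d = 13810.9 km
FSPL = 32.44 + 20*log10(7580.0000) + 20*log10(13810.9)
FSPL = 32.44 + 77.5934 + 82.8044
FSPL = 192.8378 dB

192.8378 dB


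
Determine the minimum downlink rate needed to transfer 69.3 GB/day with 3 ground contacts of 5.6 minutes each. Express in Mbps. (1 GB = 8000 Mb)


total contact time = 3 * 5.6 * 60 = 1008.0000 s
data = 69.3 GB = 554400.0000 Mb
rate = 554400.0000 / 1008.0000 = 550.0000 Mbps

550.0000 Mbps


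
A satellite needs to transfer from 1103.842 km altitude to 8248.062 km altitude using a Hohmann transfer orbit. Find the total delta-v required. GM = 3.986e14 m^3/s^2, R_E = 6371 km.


r1 = 7474.8420 km = 7.474842e+06 m
r2 = 14619.0620 km = 1.4619062e+07 m
dv1 = sqrt(mu/r1)*(sqrt(2*r2/(r1+r2)) - 1) = 1098.0858 m/s
dv2 = sqrt(mu/r2)*(1 - sqrt(2*r1/(r1+r2))) = 926.4115 m/s
total dv = |dv1| + |dv2| = 1098.0858 + 926.4115 = 2024.4973 m/s = 2.0245 km/s

2.0245 km/s


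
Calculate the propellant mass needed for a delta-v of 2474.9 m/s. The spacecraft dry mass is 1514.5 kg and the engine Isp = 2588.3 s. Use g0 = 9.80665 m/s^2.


ve = Isp * g0 = 2588.3 * 9.80665 = 25382.552195 m/s
mass ratio = exp(dv/ve) = exp(2474.9/25382.552195) = 1.10241584
m_prop = m_dry * (mr - 1) = 1514.5 * (1.10241584 - 1)
m_prop = 155.1088 kg

155.1088 kg


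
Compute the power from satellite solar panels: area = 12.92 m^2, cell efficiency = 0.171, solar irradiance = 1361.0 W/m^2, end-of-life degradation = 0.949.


P = area * eta * S * degradation
P = 12.92 * 0.171 * 1361.0 * 0.949
P = 2853.5334 W

2853.5334 W


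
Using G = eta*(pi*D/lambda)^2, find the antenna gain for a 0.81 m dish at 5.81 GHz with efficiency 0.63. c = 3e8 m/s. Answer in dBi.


lambda = c/f = 3e8 / 5.81e+09 = 0.05163511 m
G = eta*(pi*D/lambda)^2 = 0.63*(pi*0.81/0.05163511)^2
G = 1530.1010 (linear)
G = 10*log10(1530.1010) = 31.8472 dBi

31.8472 dBi


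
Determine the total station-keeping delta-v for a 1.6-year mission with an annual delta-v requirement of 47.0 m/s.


dV = rate * years = 47.0 * 1.6
dV = 75.2000 m/s

75.2000 m/s


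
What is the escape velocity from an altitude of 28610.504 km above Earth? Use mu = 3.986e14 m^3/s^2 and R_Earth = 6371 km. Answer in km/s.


r = 6371.0 + 28610.504 = 34981.5040 km = 3.4981504e+07 m
v_esc = sqrt(2*mu/r) = sqrt(2*3.986e14 / 3.4981504e+07)
v_esc = 4773.8020 m/s = 4.7738 km/s

4.7738 km/s


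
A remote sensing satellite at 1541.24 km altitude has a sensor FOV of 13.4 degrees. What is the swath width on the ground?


FOV = 13.4 deg = 0.2338741 rad
swath = 2 * alt * tan(FOV/2) = 2 * 1541.24 * tan(0.1169371)
swath = 2 * 1541.24 * 0.117473
swath = 362.1082 km

362.1082 km


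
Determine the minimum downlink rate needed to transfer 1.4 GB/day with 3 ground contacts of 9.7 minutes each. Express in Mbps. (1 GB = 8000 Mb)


total contact time = 3 * 9.7 * 60 = 1746.0000 s
data = 1.4 GB = 11200.0000 Mb
rate = 11200.0000 / 1746.0000 = 6.4147 Mbps

6.4147 Mbps


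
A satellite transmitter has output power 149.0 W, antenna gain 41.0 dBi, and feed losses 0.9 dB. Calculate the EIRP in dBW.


Pt = 149.0 W = 21.7319 dBW
EIRP = Pt_dBW + Gt - losses = 21.7319 + 41.0 - 0.9 = 61.8319 dBW

61.8319 dBW


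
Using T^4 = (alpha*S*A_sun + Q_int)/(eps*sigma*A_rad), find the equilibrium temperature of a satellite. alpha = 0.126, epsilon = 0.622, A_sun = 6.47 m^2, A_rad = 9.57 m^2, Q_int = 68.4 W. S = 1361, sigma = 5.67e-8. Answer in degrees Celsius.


Numerator = alpha*S*A_sun + Q_int = 0.126*1361*6.47 + 68.4 = 1177.9144 W
Denominator = eps*sigma*A_rad = 0.622*5.67e-8*9.57 = 3.3750902e-07 W/K^4
T^4 = 3.4900235e+09 K^4
T = 243.0564 K = -30.0936 C

-30.0936 degrees Celsius


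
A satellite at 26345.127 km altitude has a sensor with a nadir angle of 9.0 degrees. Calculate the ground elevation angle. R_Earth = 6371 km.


r = R_E + alt = 32716.1270 km
Law of sines in the satellite / Earth-center / ground-point triangle:
  sin(nadir)/R_E = sin(90 + el)/r  =>  cos(el) = (r/R_E)*sin(nadir)
cos(el) = (32716.1270 / 6371.0000) * sin(9.0 deg) = 0.8033166
el = arccos(0.8033166) = 36.5520 deg
(Earth-central angle = 90 - nadir - el = 44.4480 deg)

36.5520 degrees


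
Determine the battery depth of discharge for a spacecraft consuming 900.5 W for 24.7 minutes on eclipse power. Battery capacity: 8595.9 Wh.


E_used = P * t / 60 = 900.5 * 24.7 / 60 = 370.7058 Wh
DOD = E_used / E_total * 100 = 370.7058 / 8595.9 * 100
DOD = 4.3126 %

4.3126 %


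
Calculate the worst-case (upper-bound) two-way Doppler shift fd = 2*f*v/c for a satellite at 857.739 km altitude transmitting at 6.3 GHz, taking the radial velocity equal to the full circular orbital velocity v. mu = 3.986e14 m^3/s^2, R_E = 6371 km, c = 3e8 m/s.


r = 7.228739e+06 m
v = sqrt(mu/r) = 7425.6996 m/s (worst-case radial velocity)
f = 6.3 GHz = 6.3e+09 Hz
fd = 2*f*v/c = 2*6.3e+09*7425.6996/3.0e+08
fd = 311879.3823 Hz

311879.3823 Hz


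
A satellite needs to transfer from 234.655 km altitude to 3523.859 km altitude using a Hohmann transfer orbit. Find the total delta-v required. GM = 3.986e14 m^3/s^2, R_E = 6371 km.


r1 = 6605.6550 km = 6.605655e+06 m
r2 = 9894.8590 km = 9.894859e+06 m
dv1 = sqrt(mu/r1)*(sqrt(2*r2/(r1+r2)) - 1) = 739.0780 m/s
dv2 = sqrt(mu/r2)*(1 - sqrt(2*r1/(r1+r2))) = 667.7204 m/s
total dv = |dv1| + |dv2| = 739.0780 + 667.7204 = 1406.7983 m/s = 1.4068 km/s

1.4068 km/s


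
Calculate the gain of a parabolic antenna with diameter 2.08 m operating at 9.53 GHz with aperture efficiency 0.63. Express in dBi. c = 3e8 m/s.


lambda = c/f = 3e8 / 9.53e+09 = 0.03147954 m
G = eta*(pi*D/lambda)^2 = 0.63*(pi*2.08/0.03147954)^2
G = 27146.2758 (linear)
G = 10*log10(27146.2758) = 44.3371 dBi

44.3371 dBi


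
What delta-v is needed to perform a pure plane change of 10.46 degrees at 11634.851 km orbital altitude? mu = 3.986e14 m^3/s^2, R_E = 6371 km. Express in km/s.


r = 18005.8510 km = 1.8005851e+07 m
V = sqrt(mu/r) = 4705.0238 m/s
di = 10.46 deg = 0.1825614 rad
dV = 2*V*sin(di/2) = 2*4705.0238*sin(0.09128072)
dV = 857.7636 m/s = 0.8577636 km/s

0.8578 km/s


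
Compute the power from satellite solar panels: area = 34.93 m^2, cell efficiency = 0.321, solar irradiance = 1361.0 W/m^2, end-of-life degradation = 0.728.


P = area * eta * S * degradation
P = 34.93 * 0.321 * 1361.0 * 0.728
P = 11109.4644 W

11109.4644 W


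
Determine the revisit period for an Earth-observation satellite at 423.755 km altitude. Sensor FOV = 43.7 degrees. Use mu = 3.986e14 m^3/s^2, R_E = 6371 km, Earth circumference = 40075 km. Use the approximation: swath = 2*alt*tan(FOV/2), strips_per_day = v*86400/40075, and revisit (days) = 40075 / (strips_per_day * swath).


swath = 2*423.755*tan(0.3813544) = 339.8380 km
v = sqrt(mu/r) = 7659.1707 m/s = 7.6592 km/s
strips/day = v*86400/40075 = 7.6592*86400/40075 = 16.5128
coverage/day = strips * swath = 16.5128 * 339.8380 = 5611.6933 km
revisit = 40075 / 5611.6933 = 7.1413 days

7.1413 days


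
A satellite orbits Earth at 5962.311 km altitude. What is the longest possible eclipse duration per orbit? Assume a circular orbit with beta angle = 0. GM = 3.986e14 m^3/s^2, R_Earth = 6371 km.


r = 12333.3110 km
T = 227.1849 min
Eclipse fraction = arcsin(R_E/r)/pi = arcsin(6371.0000/12333.3110)/pi
= arcsin(0.5165685)/pi = 0.1727909
Eclipse duration = 0.1727909 * 227.1849 = 39.2555 min

39.2555 minutes


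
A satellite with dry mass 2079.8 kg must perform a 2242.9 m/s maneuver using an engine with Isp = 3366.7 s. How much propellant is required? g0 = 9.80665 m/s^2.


ve = Isp * g0 = 3366.7 * 9.80665 = 33016.048555 m/s
mass ratio = exp(dv/ve) = exp(2242.9/33016.048555) = 1.07029427
m_prop = m_dry * (mr - 1) = 2079.8 * (1.07029427 - 1)
m_prop = 146.1980 kg

146.1980 kg


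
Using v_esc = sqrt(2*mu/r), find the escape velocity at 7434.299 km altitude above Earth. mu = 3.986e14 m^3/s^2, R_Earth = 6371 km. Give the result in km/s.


r = 6371.0 + 7434.299 = 13805.2990 km = 1.3805299e+07 m
v_esc = sqrt(2*mu/r) = sqrt(2*3.986e14 / 1.3805299e+07)
v_esc = 7599.0751 m/s = 7.5991 km/s

7.5991 km/s


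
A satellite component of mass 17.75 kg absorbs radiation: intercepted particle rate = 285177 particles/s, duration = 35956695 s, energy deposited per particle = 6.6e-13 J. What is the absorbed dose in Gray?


Total energy deposited = rate * time * E_per
  = 285177 * 35956695 * 6.6e-13 = 6.7677 J
Dose = E_total / mass = 6.7677 / 17.75
Dose = 0.3812763 Gy

0.3813 Gy


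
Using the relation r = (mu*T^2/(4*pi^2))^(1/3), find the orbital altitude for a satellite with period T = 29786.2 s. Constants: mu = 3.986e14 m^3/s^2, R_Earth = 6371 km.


T = 29786.2 s
r = (mu*T^2/(4*pi^2))^(1/3) = (3.986e14 * 29786.2^2 / (4*pi^2))^(1/3)
r = 2.0768378e+07 m = 20768.3783 km
alt = r - R_E = 20768.3783 - 6371 = 14397.3783 km

14397.3783 km


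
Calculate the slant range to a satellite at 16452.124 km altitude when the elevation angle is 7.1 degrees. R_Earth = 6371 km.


h = 16452.124 km, el = 7.1 deg
d = -R_E*sin(el) + sqrt((R_E*sin(el))^2 + 2*R_E*h + h^2)
d = -6371.0000*sin(0.1239184) + sqrt((6371.0000*0.1236015)^2 + 2*6371.0000*16452.124 + 16452.124^2)
d = 21142.5475 km

21142.5475 km


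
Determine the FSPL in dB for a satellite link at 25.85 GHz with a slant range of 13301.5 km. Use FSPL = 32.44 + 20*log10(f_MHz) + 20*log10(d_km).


f = 25.85 GHz = 25850.0000 MHz
d = 13301.5 km
FSPL = 32.44 + 20*log10(25850.0000) + 20*log10(13301.5)
FSPL = 32.44 + 88.2492 + 82.4780
FSPL = 203.1672 dB

203.1672 dB


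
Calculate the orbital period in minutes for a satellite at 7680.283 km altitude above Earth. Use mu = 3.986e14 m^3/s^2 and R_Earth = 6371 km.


r = 14051.2830 km = 1.4051283e+07 m
T = 2*pi*sqrt(r^3/mu) = 2*pi*sqrt(2.774265e+21 / 3.986e14)
T = 16576.2082 s = 276.2701 min

276.2701 minutes


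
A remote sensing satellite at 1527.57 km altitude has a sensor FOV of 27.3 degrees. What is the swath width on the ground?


FOV = 27.3 deg = 0.4764749 rad
swath = 2 * alt * tan(FOV/2) = 2 * 1527.57 * tan(0.2382374)
swath = 2 * 1527.57 * 0.2428494
swath = 741.9389 km

741.9389 km


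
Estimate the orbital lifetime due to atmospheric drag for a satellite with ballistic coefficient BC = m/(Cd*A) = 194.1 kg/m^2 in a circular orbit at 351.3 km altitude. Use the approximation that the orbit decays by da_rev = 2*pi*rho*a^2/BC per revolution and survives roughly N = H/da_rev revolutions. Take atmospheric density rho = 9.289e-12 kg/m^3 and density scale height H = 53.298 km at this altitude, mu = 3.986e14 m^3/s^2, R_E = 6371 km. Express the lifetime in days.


a = R_E + alt = 6722.3000 km = 6.7223e+06 m
da_rev = 2*pi*rho*a^2/BC = 2*pi*9.289e-12*(6.7223e+06)^2/194.1 = 13.588111 m per revolution
N = H/da_rev = 53298.0000 m / 13.588111 m = 3922.3996 revolutions
P = 2*pi*sqrt(a^3/mu) = 5485.1443 s
lifetime = N*P = 3922.3996 * 5485.1443 = 2.1514928e+07 s = 249.0154 days

249.0154 days


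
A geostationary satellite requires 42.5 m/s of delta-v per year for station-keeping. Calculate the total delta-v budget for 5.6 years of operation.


dV = rate * years = 42.5 * 5.6
dV = 238.0000 m/s

238.0000 m/s


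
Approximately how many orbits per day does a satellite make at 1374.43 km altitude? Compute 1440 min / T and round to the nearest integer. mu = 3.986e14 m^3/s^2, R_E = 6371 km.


r = 7.74543e+06 m
T = 2*pi*sqrt(r^3/mu) = 6783.9013 s = 113.0650 min
revs/day = 1440 / 113.0650 = 12.7360
Rounded: 13 revolutions per day

13 revolutions per day


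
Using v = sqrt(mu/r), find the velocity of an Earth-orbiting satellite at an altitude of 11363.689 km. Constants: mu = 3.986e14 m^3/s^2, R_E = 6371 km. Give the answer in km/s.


r = R_E + alt = 6371.0 + 11363.689 = 17734.6890 km = 1.7734689e+07 m
v = sqrt(mu/r) = sqrt(3.986e14 / 1.7734689e+07) = 4740.8570 m/s = 4.7409 km/s

4.7409 km/s


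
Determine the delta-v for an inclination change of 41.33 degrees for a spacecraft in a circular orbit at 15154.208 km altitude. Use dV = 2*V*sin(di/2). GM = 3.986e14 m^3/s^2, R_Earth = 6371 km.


r = 21525.2080 km = 2.1525208e+07 m
V = sqrt(mu/r) = 4303.2341 m/s
di = 41.33 deg = 0.7213446 rad
dV = 2*V*sin(di/2) = 2*4303.2341*sin(0.3606723)
dV = 3037.2514 m/s = 3.0373 km/s

3.0373 km/s
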